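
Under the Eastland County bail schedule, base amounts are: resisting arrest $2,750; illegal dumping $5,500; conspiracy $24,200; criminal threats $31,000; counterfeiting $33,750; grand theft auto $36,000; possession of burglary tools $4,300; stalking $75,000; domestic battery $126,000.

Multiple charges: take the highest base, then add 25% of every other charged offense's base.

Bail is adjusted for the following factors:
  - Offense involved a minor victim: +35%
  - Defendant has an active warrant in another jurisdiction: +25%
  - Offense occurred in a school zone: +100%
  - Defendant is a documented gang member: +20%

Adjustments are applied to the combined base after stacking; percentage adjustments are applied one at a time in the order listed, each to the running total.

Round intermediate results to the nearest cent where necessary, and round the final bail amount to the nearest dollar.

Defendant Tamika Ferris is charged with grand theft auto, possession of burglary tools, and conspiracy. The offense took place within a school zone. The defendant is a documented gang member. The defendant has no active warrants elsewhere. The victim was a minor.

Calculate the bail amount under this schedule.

$139,725

Base amounts from the schedule: grand theft auto $36,000; possession of burglary tools $4,300; conspiracy $24,200.
Stacking rule: highest base plus 25% of each additional charge. Highest is grand theft auto at $36,000. Additional: $4,300 × 25% = $1,075; $24,200 × 25% = $6,050. Combined base = $36,000 + $7,125 = $43,125.
Offense involved a minor victim (+35%): $43,125 × 1.35 = $58,218.75.
Offense occurred in a school zone (+100%): $58,218.75 × 2 = $116,437.50.
Defendant is a documented gang member (+20%): $116,437.50 × 1.2 = $139,725.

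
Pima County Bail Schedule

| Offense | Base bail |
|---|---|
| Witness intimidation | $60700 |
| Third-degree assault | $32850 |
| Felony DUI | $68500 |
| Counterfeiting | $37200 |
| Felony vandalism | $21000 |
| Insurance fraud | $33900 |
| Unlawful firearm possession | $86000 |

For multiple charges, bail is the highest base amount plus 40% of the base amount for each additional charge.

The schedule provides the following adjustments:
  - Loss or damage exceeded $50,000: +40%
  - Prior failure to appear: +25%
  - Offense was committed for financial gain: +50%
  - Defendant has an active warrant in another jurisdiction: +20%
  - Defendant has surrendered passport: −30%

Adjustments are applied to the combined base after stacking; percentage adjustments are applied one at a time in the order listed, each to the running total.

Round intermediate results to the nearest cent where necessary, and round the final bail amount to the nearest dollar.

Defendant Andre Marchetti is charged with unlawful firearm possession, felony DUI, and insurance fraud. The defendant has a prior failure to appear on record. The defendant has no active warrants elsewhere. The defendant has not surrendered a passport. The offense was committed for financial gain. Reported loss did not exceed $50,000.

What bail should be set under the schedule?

Base amounts from the schedule: unlawful firearm possession $86000; felony DUI $68500; insurance fraud $33900.
Stacking rule: highest base plus 40% of each additional charge. Highest is unlawful firearm possession at $86000. Additional: $68500 × 40% = $27400; $33900 × 40% = $13560. Combined base = $86000 + $40960 = $126960.
Prior failure to appear (+25%): $126960 × 1.25 = $158700.
Offense was committed for financial gain (+50%): $158700 × 1.5 = $238050.

$238050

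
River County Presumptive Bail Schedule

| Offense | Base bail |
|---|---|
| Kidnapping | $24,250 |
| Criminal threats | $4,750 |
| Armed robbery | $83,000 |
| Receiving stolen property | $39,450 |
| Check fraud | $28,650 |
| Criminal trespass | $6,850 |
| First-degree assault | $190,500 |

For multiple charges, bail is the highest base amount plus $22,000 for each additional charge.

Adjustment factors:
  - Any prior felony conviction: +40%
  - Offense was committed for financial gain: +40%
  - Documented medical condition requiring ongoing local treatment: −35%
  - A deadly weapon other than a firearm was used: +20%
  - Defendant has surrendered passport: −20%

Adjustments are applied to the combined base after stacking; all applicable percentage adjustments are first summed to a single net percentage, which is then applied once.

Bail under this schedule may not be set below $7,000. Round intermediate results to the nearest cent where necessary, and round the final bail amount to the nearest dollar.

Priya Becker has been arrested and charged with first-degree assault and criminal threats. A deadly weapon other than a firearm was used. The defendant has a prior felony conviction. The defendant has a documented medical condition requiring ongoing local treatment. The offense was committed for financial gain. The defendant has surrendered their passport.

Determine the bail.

$308,125

Base amounts from the schedule: first-degree assault $190,500; criminal threats $4,750.
Stacking rule: highest base plus $22,000 per additional charge. Highest is first-degree assault at $190,500; 1 additional charge → +$22,000. Combined base = $212,500.
Net percentage adjustment: +40% +40% −35% +20% −20% = +45%. $212,500 × 1.45 = $308,125.
$308,125 is at or above the $7,000 minimum.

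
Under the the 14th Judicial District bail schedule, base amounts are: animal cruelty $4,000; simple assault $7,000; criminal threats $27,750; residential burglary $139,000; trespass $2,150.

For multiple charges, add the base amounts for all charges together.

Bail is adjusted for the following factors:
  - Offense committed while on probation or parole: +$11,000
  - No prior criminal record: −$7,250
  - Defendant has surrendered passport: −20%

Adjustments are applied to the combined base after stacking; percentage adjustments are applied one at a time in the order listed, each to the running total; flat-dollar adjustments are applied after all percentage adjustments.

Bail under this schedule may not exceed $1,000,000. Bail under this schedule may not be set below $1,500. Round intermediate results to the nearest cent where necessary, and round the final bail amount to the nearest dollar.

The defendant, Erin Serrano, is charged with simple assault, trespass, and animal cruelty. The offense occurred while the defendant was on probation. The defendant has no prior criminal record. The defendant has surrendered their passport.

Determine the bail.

Base amounts from the schedule: simple assault $7,000; trespass $2,150; animal cruelty $4,000.
Stacking rule: sum of all bases. $7,000 + $2,150 + $4,000 = $13,150.
Defendant has surrendered passport (−20%): $13,150 × 0.8 = $10,520.
Offense committed while on probation or parole (+$11,000 flat): $10,520 + $11,000 = $21,520.
No prior criminal record (−$7,250 flat): $21,520 − $7,250 = $14,270.
$14,270 is within the $1,000,000 maximum.
$14,270 is at or above the $1,500 minimum.

$14,270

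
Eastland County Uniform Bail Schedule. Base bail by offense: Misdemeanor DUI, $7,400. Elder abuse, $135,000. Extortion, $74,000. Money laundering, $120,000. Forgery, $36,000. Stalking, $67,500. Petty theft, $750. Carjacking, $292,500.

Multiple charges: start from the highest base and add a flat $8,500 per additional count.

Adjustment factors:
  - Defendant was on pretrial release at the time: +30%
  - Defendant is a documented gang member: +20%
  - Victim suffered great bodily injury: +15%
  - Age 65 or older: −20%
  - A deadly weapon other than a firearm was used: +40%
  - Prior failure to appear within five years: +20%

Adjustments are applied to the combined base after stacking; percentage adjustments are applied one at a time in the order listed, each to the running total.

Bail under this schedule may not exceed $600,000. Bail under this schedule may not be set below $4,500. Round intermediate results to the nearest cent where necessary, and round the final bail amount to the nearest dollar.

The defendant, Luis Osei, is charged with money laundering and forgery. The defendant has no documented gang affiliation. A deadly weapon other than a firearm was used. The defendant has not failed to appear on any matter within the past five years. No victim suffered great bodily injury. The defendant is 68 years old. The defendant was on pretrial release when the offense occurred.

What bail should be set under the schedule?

Base amounts from the schedule: money laundering $120,000; forgery $36,000.
Stacking rule: highest base plus $8,500 per additional charge. Highest is money laundering at $120,000; 1 additional charge → +$8,500. Combined base = $128,500.
Defendant was on pretrial release at the time (+30%): $128,500 × 1.3 = $167,050.
Age 65 or older (−20%): $167,050 × 0.8 = $133,640.
A deadly weapon other than a firearm was used (+40%): $133,640 × 1.4 = $187,096.
$187,096 is within the $600,000 maximum.
$187,096 is at or above the $4,500 minimum.

$187,096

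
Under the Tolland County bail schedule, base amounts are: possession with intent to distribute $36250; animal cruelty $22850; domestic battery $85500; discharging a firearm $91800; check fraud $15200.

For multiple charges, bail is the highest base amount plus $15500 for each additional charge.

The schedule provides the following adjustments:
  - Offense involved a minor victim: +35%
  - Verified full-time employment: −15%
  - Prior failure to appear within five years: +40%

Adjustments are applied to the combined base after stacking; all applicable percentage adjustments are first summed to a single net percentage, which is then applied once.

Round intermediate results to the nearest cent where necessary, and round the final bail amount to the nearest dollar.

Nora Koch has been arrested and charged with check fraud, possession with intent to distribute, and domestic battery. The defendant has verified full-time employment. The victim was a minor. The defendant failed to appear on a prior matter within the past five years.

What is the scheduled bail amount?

Base amounts from the schedule: check fraud $15200; possession with intent to distribute $36250; domestic battery $85500.
Stacking rule: highest base plus $15500 per additional charge. Highest is domestic battery at $85500; 2 additional charges → +$31000. Combined base = $116500.
Net percentage adjustment: +35% −15% +40% = +60%. $116500 × 1.6 = $186400.

$186400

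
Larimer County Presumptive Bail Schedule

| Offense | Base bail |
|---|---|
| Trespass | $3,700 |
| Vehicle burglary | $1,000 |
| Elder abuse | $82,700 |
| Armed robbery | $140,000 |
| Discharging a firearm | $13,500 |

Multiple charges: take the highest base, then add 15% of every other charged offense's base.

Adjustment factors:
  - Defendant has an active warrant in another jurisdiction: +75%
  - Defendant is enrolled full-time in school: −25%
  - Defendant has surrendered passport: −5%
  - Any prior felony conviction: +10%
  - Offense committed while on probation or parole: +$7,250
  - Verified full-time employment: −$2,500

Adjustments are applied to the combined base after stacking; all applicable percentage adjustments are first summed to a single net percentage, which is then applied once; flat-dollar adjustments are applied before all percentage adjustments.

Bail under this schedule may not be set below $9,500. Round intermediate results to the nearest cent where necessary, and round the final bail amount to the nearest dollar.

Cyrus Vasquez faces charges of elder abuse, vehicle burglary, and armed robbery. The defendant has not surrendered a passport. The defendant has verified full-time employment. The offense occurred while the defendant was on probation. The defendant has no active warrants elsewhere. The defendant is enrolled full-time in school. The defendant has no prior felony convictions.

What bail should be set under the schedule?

Base amounts from the schedule: elder abuse $82,700; vehicle burglary $1,000; armed robbery $140,000.
Stacking rule: highest base plus 15% of each additional charge. Highest is armed robbery at $140,000. Additional: $82,700 × 15% = $12,405; $1,000 × 15% = $150. Combined base = $140,000 + $12,555 = $152,555.
Offense committed while on probation or parole (+$7,250 flat): $152,555 + $7,250 = $159,805.
Verified full-time employment (−$2,500 flat): $159,805 − $2,500 = $157,305.
Defendant is enrolled full-time in school (−25%): $157,305 × 0.75 = $117,978.75.
$117,978.75 is at or above the $9,500 minimum.
Rounded to the nearest dollar: $117,979.

$117,979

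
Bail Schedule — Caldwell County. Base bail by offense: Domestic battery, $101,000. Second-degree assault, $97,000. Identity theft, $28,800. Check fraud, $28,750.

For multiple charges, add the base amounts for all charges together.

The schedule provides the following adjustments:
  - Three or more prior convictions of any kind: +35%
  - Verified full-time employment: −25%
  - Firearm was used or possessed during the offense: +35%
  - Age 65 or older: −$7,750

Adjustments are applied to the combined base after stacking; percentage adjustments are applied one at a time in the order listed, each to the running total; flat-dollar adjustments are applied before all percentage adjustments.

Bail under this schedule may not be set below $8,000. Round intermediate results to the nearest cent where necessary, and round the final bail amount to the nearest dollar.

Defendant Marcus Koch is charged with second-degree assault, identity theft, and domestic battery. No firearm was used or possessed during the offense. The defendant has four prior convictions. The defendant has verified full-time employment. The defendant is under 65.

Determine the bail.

$229,635

Base amounts from the schedule: second-degree assault $97,000; identity theft $28,800; domestic battery $101,000.
Stacking rule: sum of all bases. $97,000 + $28,800 + $101,000 = $226,800.
Three or more prior convictions of any kind (+35%): $226,800 × 1.35 = $306,180.
Verified full-time employment (−25%): $306,180 × 0.75 = $229,635.
$229,635 is at or above the $8,000 minimum.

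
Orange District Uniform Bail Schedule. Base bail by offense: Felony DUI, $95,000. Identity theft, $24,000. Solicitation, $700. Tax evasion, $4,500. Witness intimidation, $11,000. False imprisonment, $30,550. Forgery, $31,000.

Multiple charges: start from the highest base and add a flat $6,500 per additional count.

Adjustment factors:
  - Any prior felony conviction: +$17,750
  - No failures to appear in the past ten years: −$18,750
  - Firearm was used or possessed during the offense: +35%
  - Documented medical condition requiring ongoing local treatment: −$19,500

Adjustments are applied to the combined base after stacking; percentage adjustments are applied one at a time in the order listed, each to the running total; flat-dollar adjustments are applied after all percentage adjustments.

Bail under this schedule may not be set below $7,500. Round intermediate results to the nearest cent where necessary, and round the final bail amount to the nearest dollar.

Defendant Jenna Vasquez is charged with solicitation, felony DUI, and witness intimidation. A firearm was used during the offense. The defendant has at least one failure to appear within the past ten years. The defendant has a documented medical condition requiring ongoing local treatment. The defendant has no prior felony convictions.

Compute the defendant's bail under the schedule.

$126,300

Base amounts from the schedule: solicitation $700; felony DUI $95,000; witness intimidation $11,000.
Stacking rule: highest base plus $6,500 per additional charge. Highest is felony DUI at $95,000; 2 additional charges → +$13,000. Combined base = $108,000.
Firearm was used or possessed during the offense (+35%): $108,000 × 1.35 = $145,800.
Documented medical condition requiring ongoing local treatment (−$19,500 flat): $145,800 − $19,500 = $126,300.
$126,300 is at or above the $7,500 minimum.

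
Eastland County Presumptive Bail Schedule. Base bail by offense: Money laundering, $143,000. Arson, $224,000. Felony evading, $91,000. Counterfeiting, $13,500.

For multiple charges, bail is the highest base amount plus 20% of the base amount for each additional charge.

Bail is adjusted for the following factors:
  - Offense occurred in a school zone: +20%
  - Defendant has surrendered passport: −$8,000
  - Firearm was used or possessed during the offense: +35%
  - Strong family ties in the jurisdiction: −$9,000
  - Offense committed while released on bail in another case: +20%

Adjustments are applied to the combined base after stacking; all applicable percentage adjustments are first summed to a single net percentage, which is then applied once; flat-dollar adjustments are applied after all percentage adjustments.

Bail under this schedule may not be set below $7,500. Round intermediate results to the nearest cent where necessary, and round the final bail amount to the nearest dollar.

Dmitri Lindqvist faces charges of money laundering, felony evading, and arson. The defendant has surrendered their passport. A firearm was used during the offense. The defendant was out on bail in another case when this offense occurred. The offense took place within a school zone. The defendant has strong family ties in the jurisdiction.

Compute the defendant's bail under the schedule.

Base amounts from the schedule: money laundering $143,000; felony evading $91,000; arson $224,000.
Stacking rule: highest base plus 20% of each additional charge. Highest is arson at $224,000. Additional: $143,000 × 20% = $28,600; $91,000 × 20% = $18,200. Combined base = $224,000 + $46,800 = $270,800.
Net percentage adjustment: +20% +35% +20% = +75%. $270,800 × 1.75 = $473,900.
Defendant has surrendered passport (−$8,000 flat): $473,900 − $8,000 = $465,900.
Strong family ties in the jurisdiction (−$9,000 flat): $465,900 − $9,000 = $456,900.
$456,900 is at or above the $7,500 minimum.

$456,900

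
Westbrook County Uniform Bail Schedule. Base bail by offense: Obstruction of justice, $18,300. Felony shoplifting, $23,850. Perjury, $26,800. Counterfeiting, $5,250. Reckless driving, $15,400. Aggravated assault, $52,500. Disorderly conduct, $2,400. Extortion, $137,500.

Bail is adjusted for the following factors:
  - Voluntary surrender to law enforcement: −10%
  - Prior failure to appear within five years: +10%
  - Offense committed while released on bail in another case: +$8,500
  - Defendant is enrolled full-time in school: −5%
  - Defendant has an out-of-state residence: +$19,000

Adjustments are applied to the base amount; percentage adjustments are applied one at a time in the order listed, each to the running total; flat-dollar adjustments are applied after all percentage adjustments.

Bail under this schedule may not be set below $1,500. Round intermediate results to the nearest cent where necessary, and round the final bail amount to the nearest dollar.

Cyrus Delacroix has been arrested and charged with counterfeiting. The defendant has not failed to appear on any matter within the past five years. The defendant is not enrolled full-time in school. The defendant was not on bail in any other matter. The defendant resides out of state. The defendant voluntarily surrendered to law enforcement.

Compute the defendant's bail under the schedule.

Base amounts from the schedule: counterfeiting $5,250.
Single charge. Combined base = $5,250.
Voluntary surrender to law enforcement (−10%): $5,250 × 0.9 = $4,725.
Defendant has an out-of-state residence (+$19,000 flat): $4,725 + $19,000 = $23,725.
$23,725 is at or above the $1,500 minimum.

$23,725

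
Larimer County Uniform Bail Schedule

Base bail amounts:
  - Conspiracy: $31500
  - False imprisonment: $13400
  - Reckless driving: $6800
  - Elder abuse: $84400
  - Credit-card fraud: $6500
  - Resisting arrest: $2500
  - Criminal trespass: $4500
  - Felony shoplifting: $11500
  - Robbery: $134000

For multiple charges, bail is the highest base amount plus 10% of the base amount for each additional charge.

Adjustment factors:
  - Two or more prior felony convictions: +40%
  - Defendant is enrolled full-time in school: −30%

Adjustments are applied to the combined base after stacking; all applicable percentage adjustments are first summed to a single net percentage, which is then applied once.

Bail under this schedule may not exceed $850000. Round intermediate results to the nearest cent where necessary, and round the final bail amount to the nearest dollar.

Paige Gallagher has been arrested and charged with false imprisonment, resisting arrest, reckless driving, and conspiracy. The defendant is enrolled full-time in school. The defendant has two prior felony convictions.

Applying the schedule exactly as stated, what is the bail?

Base amounts from the schedule: false imprisonment $13400; resisting arrest $2500; reckless driving $6800; conspiracy $31500.
Stacking rule: highest base plus 10% of each additional charge. Highest is conspiracy at $31500. Additional: $13400 × 10% = $1340; $2500 × 10% = $250; $6800 × 10% = $680. Combined base = $31500 + $2270 = $33770.
Net percentage adjustment: +40% −30% = +10%. $33770 × 1.1 = $37147.
$37147 is within the $850000 maximum.

$37147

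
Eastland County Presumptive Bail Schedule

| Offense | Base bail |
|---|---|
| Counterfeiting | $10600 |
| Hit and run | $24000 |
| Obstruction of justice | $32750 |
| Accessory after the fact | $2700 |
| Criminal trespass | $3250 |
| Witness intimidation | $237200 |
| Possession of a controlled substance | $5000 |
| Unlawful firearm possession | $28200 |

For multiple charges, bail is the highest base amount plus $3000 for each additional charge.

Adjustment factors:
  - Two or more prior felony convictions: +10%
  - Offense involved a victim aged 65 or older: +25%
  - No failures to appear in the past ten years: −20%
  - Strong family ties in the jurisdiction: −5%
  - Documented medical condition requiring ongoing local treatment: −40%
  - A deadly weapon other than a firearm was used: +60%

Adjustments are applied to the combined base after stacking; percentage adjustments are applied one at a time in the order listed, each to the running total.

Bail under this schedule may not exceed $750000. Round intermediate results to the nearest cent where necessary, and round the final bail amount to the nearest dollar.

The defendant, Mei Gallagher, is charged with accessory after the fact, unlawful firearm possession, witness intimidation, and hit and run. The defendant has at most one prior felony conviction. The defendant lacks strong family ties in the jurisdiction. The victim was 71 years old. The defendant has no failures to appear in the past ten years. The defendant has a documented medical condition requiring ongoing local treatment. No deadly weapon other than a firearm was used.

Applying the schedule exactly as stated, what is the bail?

Base amounts from the schedule: accessory after the fact $2700; unlawful firearm possession $28200; witness intimidation $237200; hit and run $24000.
Stacking rule: highest base plus $3000 per additional charge. Highest is witness intimidation at $237200; 3 additional charges → +$9000. Combined base = $246200.
Offense involved a victim aged 65 or older (+25%): $246200 × 1.25 = $307750.
No failures to appear in the past ten years (−20%): $307750 × 0.8 = $246200.
Documented medical condition requiring ongoing local treatment (−40%): $246200 × 0.6 = $147720.
$147720 is within the $750000 maximum.

$147720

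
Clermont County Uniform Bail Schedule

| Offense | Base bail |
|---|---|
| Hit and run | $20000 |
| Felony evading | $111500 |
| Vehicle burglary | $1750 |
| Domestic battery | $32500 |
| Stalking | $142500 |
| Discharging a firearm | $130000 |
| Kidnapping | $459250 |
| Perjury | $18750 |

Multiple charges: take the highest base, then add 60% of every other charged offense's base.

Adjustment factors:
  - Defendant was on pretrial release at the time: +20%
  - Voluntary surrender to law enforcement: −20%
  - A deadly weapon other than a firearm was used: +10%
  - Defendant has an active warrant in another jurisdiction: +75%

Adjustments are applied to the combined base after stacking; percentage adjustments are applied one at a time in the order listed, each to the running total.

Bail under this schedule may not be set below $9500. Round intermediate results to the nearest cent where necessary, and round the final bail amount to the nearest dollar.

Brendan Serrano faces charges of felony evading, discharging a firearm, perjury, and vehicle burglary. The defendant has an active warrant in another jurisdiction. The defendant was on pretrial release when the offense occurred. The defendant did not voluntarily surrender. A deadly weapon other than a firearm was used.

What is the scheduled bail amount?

Base amounts from the schedule: felony evading $111500; discharging a firearm $130000; perjury $18750; vehicle burglary $1750.
Stacking rule: highest base plus 60% of each additional charge. Highest is discharging a firearm at $130000. Additional: $111500 × 60% = $66900; $18750 × 60% = $11250; $1750 × 60% = $1050. Combined base = $130000 + $79200 = $209200.
Defendant was on pretrial release at the time (+20%): $209200 × 1.2 = $251040.
A deadly weapon other than a firearm was used (+10%): $251040 × 1.1 = $276144.
Defendant has an active warrant in another jurisdiction (+75%): $276144 × 1.75 = $483252.
$483252 is at or above the $9500 minimum.

$483252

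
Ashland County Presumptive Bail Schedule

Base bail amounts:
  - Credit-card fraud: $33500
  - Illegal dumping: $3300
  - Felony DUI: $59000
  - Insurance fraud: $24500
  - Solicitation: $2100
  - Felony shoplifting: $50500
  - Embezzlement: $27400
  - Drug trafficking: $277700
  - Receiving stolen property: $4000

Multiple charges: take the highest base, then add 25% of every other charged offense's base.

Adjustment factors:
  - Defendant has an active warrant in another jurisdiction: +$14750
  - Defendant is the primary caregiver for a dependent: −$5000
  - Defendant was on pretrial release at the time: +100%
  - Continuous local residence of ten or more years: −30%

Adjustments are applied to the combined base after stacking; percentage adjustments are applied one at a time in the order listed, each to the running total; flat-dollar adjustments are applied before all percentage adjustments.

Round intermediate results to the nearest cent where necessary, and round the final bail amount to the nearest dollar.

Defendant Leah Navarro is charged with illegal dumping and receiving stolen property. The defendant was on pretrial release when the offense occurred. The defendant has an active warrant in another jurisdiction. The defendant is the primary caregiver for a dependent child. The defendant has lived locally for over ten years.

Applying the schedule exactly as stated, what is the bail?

$20405

Base amounts from the schedule: illegal dumping $3300; receiving stolen property $4000.
Stacking rule: highest base plus 25% of each additional charge. Highest is receiving stolen property at $4000. Additional: $3300 × 25% = $825. Combined base = $4000 + $825 = $4825.
Defendant has an active warrant in another jurisdiction (+$14750 flat): $4825 + $14750 = $19575.
Defendant is the primary caregiver for a dependent (−$5000 flat): $19575 − $5000 = $14575.
Defendant was on pretrial release at the time (+100%): $14575 × 2 = $29150.
Continuous local residence of ten or more years (−30%): $29150 × 0.7 = $20405.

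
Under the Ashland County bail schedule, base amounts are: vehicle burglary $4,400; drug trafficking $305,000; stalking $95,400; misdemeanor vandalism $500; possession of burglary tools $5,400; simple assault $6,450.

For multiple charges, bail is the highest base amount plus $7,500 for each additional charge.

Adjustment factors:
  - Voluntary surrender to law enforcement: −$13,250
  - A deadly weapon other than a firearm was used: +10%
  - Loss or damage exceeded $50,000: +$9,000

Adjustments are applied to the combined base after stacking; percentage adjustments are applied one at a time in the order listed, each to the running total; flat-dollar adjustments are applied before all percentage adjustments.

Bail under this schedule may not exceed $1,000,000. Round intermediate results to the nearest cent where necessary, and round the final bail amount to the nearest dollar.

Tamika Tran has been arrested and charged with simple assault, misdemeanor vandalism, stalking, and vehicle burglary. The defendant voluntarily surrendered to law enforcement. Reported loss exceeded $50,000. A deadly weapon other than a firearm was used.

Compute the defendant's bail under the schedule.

Base amounts from the schedule: simple assault $6,450; misdemeanor vandalism $500; stalking $95,400; vehicle burglary $4,400.
Stacking rule: highest base plus $7,500 per additional charge. Highest is stalking at $95,400; 3 additional charges → +$22,500. Combined base = $117,900.
Voluntary surrender to law enforcement (−$13,250 flat): $117,900 − $13,250 = $104,650.
Loss or damage exceeded $50,000 (+$9,000 flat): $104,650 + $9,000 = $113,650.
A deadly weapon other than a firearm was used (+10%): $113,650 × 1.1 = $125,015.
$125,015 is within the $1,000,000 maximum.

$125,015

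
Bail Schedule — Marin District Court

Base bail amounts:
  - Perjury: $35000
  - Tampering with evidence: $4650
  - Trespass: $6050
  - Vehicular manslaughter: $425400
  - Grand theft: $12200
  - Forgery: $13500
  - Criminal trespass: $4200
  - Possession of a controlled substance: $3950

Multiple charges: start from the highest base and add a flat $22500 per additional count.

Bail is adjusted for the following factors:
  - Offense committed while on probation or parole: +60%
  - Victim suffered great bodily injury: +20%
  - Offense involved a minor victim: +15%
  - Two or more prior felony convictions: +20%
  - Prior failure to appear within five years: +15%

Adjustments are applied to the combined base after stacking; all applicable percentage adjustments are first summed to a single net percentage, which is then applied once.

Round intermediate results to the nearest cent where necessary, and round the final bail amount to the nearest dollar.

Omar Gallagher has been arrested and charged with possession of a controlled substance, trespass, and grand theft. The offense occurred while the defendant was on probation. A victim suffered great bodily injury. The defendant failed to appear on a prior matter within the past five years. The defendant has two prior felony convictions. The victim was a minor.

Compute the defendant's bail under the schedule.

Base amounts from the schedule: possession of a controlled substance $3950; trespass $6050; grand theft $12200.
Stacking rule: highest base plus $22500 per additional charge. Highest is grand theft at $12200; 2 additional charges → +$45000. Combined base = $57200.
Net percentage adjustment: +60% +20% +15% +20% +15% = +130%. $57200 × 2.3 = $131560.

$131560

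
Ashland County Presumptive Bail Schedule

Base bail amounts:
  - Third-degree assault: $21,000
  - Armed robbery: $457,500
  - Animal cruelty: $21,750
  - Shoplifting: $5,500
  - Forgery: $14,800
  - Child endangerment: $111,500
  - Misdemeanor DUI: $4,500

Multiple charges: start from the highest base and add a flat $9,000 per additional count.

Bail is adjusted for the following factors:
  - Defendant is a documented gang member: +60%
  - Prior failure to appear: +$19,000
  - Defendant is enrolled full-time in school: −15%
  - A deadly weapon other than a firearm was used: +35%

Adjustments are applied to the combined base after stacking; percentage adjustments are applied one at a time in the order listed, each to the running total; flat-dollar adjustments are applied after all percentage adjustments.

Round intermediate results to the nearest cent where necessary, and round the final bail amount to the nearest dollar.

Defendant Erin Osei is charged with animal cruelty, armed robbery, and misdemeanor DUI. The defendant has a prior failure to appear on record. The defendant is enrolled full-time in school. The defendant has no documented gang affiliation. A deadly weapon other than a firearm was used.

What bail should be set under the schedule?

$564,636

Base amounts from the schedule: animal cruelty $21,750; armed robbery $457,500; misdemeanor DUI $4,500.
Stacking rule: highest base plus $9,000 per additional charge. Highest is armed robbery at $457,500; 2 additional charges → +$18,000. Combined base = $475,500.
Defendant is enrolled full-time in school (−15%): $475,500 × 0.85 = $404,175.
A deadly weapon other than a firearm was used (+35%): $404,175 × 1.35 = $545,636.25.
Prior failure to appear (+$19,000 flat): $545,636.25 + $19,000 = $564,636.25.
Rounded to the nearest dollar: $564,636.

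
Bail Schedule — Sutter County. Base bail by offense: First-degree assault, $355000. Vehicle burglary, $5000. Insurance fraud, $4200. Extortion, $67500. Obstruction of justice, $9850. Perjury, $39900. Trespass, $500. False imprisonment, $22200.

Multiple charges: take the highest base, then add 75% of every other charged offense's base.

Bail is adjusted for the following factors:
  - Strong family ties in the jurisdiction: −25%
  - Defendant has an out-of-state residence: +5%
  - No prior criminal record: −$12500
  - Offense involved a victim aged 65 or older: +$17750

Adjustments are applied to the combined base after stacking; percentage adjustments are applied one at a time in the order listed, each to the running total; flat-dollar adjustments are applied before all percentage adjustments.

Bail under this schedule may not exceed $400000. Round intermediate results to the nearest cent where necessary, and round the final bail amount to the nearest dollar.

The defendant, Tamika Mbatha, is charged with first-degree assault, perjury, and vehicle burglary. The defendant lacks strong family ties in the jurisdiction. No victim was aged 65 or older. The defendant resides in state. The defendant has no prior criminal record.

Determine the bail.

Base amounts from the schedule: first-degree assault $355000; perjury $39900; vehicle burglary $5000.
Stacking rule: highest base plus 75% of each additional charge. Highest is first-degree assault at $355000. Additional: $39900 × 75% = $29925; $5000 × 75% = $3750. Combined base = $355000 + $33675 = $388675.
No prior criminal record (−$12500 flat): $388675 − $12500 = $376175.
$376175 is within the $400000 maximum.

$376175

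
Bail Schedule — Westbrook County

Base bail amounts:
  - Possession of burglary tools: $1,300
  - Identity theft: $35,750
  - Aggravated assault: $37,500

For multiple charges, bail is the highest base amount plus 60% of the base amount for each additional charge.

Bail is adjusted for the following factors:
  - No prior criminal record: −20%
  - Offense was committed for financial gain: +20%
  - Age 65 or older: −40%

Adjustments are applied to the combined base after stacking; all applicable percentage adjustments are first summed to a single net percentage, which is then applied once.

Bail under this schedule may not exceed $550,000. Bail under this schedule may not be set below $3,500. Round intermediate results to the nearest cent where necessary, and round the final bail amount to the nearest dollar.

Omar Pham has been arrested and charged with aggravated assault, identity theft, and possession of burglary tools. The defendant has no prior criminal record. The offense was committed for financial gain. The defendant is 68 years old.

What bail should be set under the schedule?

Base amounts from the schedule: aggravated assault $37,500; identity theft $35,750; possession of burglary tools $1,300.
Stacking rule: highest base plus 60% of each additional charge. Highest is aggravated assault at $37,500. Additional: $35,750 × 60% = $21,450; $1,300 × 60% = $780. Combined base = $37,500 + $22,230 = $59,730.
Net percentage adjustment: −20% +20% −40% = −40%. $59,730 × 0.6 = $35,838.
$35,838 is within the $550,000 maximum.
$35,838 is at or above the $3,500 minimum.

$35,838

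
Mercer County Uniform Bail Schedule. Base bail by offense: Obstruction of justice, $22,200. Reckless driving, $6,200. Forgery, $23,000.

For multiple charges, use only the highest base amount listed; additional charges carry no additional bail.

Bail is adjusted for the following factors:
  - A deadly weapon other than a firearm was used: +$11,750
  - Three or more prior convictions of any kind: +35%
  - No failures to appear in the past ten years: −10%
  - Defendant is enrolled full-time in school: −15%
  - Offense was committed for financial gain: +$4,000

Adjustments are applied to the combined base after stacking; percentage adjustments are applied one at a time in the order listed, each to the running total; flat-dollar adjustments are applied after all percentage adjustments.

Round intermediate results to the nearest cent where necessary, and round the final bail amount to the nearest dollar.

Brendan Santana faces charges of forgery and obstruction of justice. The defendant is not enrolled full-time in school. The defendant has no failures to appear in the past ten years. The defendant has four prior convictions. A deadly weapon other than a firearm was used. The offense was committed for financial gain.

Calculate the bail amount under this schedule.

Base amounts from the schedule: forgery $23,000; obstruction of justice $22,200.
Stacking rule: use the highest base only. Highest is forgery at $23,000. Combined base = $23,000.
Three or more prior convictions of any kind (+35%): $23,000 × 1.35 = $31,050.
No failures to appear in the past ten years (−10%): $31,050 × 0.9 = $27,945.
A deadly weapon other than a firearm was used (+$11,750 flat): $27,945 + $11,750 = $39,695.
Offense was committed for financial gain (+$4,000 flat): $39,695 + $4,000 = $43,695.

$43,695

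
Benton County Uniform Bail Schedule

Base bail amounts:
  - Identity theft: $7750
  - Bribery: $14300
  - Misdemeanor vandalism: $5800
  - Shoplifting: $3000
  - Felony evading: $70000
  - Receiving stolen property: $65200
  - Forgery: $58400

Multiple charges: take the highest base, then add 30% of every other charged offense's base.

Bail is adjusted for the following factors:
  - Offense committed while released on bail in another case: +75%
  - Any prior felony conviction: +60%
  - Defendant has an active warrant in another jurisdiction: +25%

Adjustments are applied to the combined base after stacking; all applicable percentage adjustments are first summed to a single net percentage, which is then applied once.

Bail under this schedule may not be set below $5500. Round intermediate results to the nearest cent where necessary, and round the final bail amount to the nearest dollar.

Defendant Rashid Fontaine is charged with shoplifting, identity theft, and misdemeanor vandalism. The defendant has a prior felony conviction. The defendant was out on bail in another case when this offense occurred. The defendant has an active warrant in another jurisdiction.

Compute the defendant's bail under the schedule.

Base amounts from the schedule: shoplifting $3000; identity theft $7750; misdemeanor vandalism $5800.
Stacking rule: highest base plus 30% of each additional charge. Highest is identity theft at $7750. Additional: $3000 × 30% = $900; $5800 × 30% = $1740. Combined base = $7750 + $2640 = $10390.
Net percentage adjustment: +75% +60% +25% = +160%. $10390 × 2.6 = $27014.
$27014 is at or above the $5500 minimum.

$27014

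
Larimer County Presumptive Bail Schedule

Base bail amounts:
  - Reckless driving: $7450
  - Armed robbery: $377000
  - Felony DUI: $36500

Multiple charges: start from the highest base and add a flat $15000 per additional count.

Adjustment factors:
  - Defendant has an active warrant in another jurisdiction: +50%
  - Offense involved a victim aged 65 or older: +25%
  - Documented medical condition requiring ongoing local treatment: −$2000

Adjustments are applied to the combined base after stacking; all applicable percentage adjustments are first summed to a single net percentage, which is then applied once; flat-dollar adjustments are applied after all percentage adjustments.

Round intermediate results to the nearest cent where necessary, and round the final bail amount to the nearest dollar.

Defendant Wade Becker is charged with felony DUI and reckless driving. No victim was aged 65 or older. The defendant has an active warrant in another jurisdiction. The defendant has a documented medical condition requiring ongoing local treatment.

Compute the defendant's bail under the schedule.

Base amounts from the schedule: felony DUI $36500; reckless driving $7450.
Stacking rule: highest base plus $15000 per additional charge. Highest is felony DUI at $36500; 1 additional charge → +$15000. Combined base = $51500.
Defendant has an active warrant in another jurisdiction (+50%): $51500 × 1.5 = $77250.
Documented medical condition requiring ongoing local treatment (−$2000 flat): $77250 − $2000 = $75250.

$75250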